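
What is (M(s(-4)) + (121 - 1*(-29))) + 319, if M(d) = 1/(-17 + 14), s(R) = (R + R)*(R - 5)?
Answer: 1406/3 ≈ 468.67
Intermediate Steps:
s(R) = 2*R*(-5 + R) (s(R) = (2*R)*(-5 + R) = 2*R*(-5 + R))
M(d) = -1/3 (M(d) = 1/(-3) = -1/3)
(M(s(-4)) + (121 - 1*(-29))) + 319 = (-1/3 + (121 - 1*(-29))) + 319 = (-1/3 + (121 + 29)) + 319 = (-1/3 + 150) + 319 = 449/3 + 319 = 1406/3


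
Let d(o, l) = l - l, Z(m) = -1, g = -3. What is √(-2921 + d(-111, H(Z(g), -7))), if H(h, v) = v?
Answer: I*√2921 ≈ 54.046*I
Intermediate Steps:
d(o, l) = 0
√(-2921 + d(-111, H(Z(g), -7))) = √(-2921 + 0) = √(-2921) = I*√2921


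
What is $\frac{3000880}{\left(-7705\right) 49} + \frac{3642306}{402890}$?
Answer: $\frac{16610987557}{15210910505} \approx 1.092$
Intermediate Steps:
$\frac{3000880}{\left(-7705\right) 49} + \frac{3642306}{402890} = \frac{3000880}{-377545} + 3642306 \cdot \frac{1}{402890} = 3000880 \left(- \frac{1}{377545}\right) + \frac{1821153}{201445} = - \frac{600176}{75509} + \frac{1821153}{201445} = \frac{16610987557}{15210910505}$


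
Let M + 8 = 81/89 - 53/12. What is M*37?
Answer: -454693/1068 ≈ -425.74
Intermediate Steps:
M = -12289/1068 (M = -8 + (81/89 - 53/12) = -8 - 3745/1068 = -12289/1068 ≈ -11.507)
M*37 = -12289/1068*37 = -454693/1068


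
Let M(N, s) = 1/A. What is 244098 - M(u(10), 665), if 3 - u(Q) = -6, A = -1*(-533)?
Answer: 130104233/533 ≈ 2.4410e+5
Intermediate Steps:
A = 533
u(Q) = 9 (u(Q) = 3 - 1*(-6) = 3 + 6 = 9)
M(N, s) = 1/533
244098 - M(u(10), 665) = 244098 - 1*1/533 = 244098 - 1/533 = 130104233/533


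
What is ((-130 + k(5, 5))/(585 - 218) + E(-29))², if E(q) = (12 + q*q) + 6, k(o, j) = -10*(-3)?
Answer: 99321413409/134689 ≈ 7.3741e+5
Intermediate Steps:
k(o, j) = 30
E(q) = 18 + q² (E(q) = (12 + q²) + 6 = 18 + q²)
((-130 + k(5, 5))/(585 - 218) + E(-29))² = ((-130 + 30)/(585 - 218) + (18 + (-29)²))² = (-100/367 + (18 + 841))² = (-100*1/367 + 859)² = (-100/367 + 859)² = (315153/367)² = 99321413409/134689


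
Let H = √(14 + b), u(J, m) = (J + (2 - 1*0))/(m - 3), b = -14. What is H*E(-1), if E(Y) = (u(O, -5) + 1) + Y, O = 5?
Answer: 0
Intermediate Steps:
u(J, m) = (2 + J)/(-3 + m) (u(J, m) = (J + (2 + 0))/(-3 + m) = (J + 2)/(-3 + m) = (2 + J)/(-3 + m))
E(Y) = ⅛ + Y (E(Y) = ((2 + 5)/(-3 - 5) + 1) + Y = (7/(-8) + 1) + Y = (-⅛*7 + 1) + Y = (-7/8 + 1) + Y = ⅛ + Y)
H = 0 (H = √(14 - 14) = √0 = 0)
H*E(-1) = 0*(⅛ - 1) = 0*(-7/8) = 0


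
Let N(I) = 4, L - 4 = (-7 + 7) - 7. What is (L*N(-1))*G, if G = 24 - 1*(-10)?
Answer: -408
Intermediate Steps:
L = -3 (L = 4 + ((-7 + 7) - 7) = 4 + (0 - 7) = 4 - 7 = -3)
G = 34 (G = 24 + 10 = 34)
(L*N(-1))*G = -3*4*34 = -12*34 = -408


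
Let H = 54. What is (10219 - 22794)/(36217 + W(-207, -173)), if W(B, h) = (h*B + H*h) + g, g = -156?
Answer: -2515/12506 ≈ -0.20110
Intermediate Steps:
W(B, h) = -156 + 54*h + B*h (W(B, h) = (h*B + 54*h) - 156 = (B*h + 54*h) - 156 = (54*h + B*h) - 156 = -156 + 54*h + B*h)
(10219 - 22794)/(36217 + W(-207, -173)) = (10219 - 22794)/(36217 + (-156 + 54*(-173) - 207*(-173))) = -12575/(36217 + (-156 - 9342 + 35811)) = -12575/(36217 + 26313) = -12575/62530 = -12575*1/62530 = -2515/12506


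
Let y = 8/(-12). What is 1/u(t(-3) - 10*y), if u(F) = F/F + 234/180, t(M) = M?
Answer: 10/23 ≈ 0.43478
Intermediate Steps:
y = -⅔ (y = 8*(-1/12) = -⅔ ≈ -0.66667)
u(F) = 23/10 (u(F) = 1 + 234*(1/180) = 1 + 13/10 = 23/10)
1/u(t(-3) - 10*y) = 1/(23/10) = 10/23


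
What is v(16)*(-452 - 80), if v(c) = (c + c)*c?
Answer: -272384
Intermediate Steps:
v(c) = 2*c**2 (v(c) = (2*c)*c = 2*c**2)
v(16)*(-452 - 80) = (2*16**2)*(-452 - 80) = (2*256)*(-532) = 512*(-532) = -272384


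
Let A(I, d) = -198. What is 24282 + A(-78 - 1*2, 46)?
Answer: 24084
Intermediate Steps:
24282 + A(-78 - 1*2, 46) = 24282 - 198 = 24084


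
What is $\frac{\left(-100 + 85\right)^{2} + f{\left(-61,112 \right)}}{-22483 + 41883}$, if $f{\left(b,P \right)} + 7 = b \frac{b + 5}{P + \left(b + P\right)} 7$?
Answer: $\frac{29723}{1581100} \approx 0.018799$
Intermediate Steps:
$f{\left(b,P \right)} = -7 + \frac{7 b \left(5 + b\right)}{b + 2 P}$ ($f{\left(b,P \right)} = -7 + b \frac{b + 5}{P + \left(b + P\right)} 7 = -7 + b \frac{5 + b}{P + \left(P + b\right)} 7 = -7 + b \frac{5 + b}{b + 2 P} 7 = -7 + \frac{b \left(5 + b\right)}{b + 2 P} 7 = -7 + \frac{7 b \left(5 + b\right)}{b + 2 P}$)
$\frac{\left(-100 + 85\right)^{2} + f{\left(-61,112 \right)}}{-22483 + 41883} = \frac{\left(-100 + 85\right)^{2} + \frac{7 \left(\left(-61\right)^{2} - 224 + 4 \left(-61\right)\right)}{-61 + 2 \cdot 112}}{-22483 + 41883} = \frac{\left(-15\right)^{2} + \frac{7 \left(3721 - 224 - 244\right)}{-61 + 224}}{19400} = \left(225 + 7 \cdot \frac{1}{163} \cdot 3253\right) \frac{1}{19400} = \left(225 + \frac{22771}{163}\right) \frac{1}{19400} = \frac{59446}{163} \cdot \frac{1}{19400} = \frac{29723}{1581100}$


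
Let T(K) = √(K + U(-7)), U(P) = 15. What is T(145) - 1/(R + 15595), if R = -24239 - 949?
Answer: 1/9593 + 4*√10 ≈ 12.649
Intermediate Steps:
R = -25188
T(K) = √(15 + K) (T(K) = √(K + 15) = √(15 + K))
T(145) - 1/(R + 15595) = √(15 + 145) - 1/(-25188 + 15595) = √160 - 1/(-9593) = 4*√10 - 1*(-1/9593) = 4*√10 + 1/9593 = 1/9593 + 4*√10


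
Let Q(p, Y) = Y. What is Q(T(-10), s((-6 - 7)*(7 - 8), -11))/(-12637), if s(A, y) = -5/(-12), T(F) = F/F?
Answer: -5/151644 ≈ -3.2972e-5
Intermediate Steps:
T(F) = 1
s(A, y) = 5/12 (s(A, y) = -5*(-1/12) = 5/12)
Q(T(-10), s((-6 - 7)*(7 - 8), -11))/(-12637) = (5/12)/(-12637) = (5/12)*(-1/12637) = -5/151644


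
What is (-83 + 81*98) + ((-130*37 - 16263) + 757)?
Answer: -12461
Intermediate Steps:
(-83 + 81*98) + ((-130*37 - 16263) + 757) = (-83 + 7938) + ((-4810 - 16263) + 757) = 7855 + (-21073 + 757) = 7855 - 20316 = -12461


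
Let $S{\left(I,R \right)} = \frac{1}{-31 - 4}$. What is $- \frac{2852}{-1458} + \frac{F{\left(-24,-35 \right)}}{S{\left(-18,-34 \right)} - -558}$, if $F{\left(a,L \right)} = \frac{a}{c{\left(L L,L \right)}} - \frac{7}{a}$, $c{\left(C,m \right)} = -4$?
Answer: $\frac{224071087}{113893128} \approx 1.9674$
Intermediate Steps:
$F{\left(a,L \right)} = - \frac{7}{a} - \frac{a}{4}$ ($F{\left(a,L \right)} = \frac{a}{-4} - \frac{7}{a} = a \left(- \frac{1}{4}\right) - \frac{7}{a} = - \frac{a}{4} - \frac{7}{a} = - \frac{7}{a} - \frac{a}{4}$)
$S{\left(I,R \right)} = - \frac{1}{35}$ ($S{\left(I,R \right)} = \frac{1}{-35} = - \frac{1}{35}$)
$- \frac{2852}{-1458} + \frac{F{\left(-24,-35 \right)}}{S{\left(-18,-34 \right)} - -558} = - \frac{2852}{-1458} + \frac{- \frac{7}{-24} - -6}{- \frac{1}{35} - -558} = \left(-2852\right) \left(- \frac{1}{1458}\right) + \frac{\left(-7\right) \left(- \frac{1}{24}\right) + 6}{- \frac{1}{35} + 558} = \frac{1426}{729} + \frac{\frac{7}{24} + 6}{\frac{19529}{35}} = \frac{1426}{729} + \frac{151}{24} \cdot \frac{35}{19529} = \frac{1426}{729} + \frac{5285}{468696} = \frac{224071087}{113893128}$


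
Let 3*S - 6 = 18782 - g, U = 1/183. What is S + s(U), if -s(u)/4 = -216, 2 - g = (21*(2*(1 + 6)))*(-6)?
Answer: 6538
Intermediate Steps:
U = 1/183 ≈ 0.0054645
g = 1766 (g = 2 - 21*(2*(1 + 6))*(-6) = 2 - 21*(2*7)*(-6) = 2 - 21*14*(-6) = 2 - 294*(-6) = 2 - 1*(-1764) = 2 + 1764 = 1766)
s(u) = 864 (s(u) = -4*(-216) = 864)
S = 5674 (S = 2 + (18782 - 1*1766)/3 = 2 + (18782 - 1766)/3 = 2 + (⅓)*17016 = 2 + 5672 = 5674)
S + s(U) = 5674 + 864 = 6538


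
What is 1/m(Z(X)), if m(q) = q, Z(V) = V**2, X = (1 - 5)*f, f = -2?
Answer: 1/64 ≈ 0.015625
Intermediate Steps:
X = 8 (X = (1 - 5)*(-2) = -4*(-2) = 8)
1/m(Z(X)) = 1/(8**2) = 1/64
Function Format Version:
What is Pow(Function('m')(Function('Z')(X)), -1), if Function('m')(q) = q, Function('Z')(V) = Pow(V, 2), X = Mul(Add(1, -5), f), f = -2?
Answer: Rational(1, 64) ≈ 0.015625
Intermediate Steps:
X = 8 (X = Mul(Add(1, -5), -2) = Mul(-4, -2) = 8)
Pow(Function('m')(Function('Z')(X)), -1) = Pow(Pow(8, 2), -1) = Pow(64, -1) = Rational(1, 64)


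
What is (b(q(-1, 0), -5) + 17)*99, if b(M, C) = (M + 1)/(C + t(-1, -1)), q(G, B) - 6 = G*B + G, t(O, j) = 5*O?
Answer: 8118/5 ≈ 1623.6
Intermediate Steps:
q(G, B) = 6 + G + B*G (q(G, B) = 6 + (G*B + G) = 6 + (B*G + G) = 6 + (G + B*G) = 6 + G + B*G)
b(M, C) = (1 + M)/(-5 + C) (b(M, C) = (M + 1)/(C + 5*(-1)) = (1 + M)/(C - 5) = (1 + M)/(-5 + C))
(b(q(-1, 0), -5) + 17)*99 = ((1 + (6 - 1 + 0*(-1)))/(-5 - 5) + 17)*99 = ((1 + (6 - 1 + 0))/(-10) + 17)*99 = (-(1 + 5)/10 + 17)*99 = (-⅒*6 + 17)*99 = (-⅗ + 17)*99 = (82/5)*99 = 8118/5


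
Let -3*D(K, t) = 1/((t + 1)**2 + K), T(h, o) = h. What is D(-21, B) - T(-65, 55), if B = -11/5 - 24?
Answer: 2993420/46053 ≈ 65.000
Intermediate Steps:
B = -131/5 (B = -11*1/5 - 24 = -11/5 - 24 = -131/5 ≈ -26.200)
D(K, t) = -1/(3*(K + (1 + t)**2)) (D(K, t) = -1/(3*((t + 1)**2 + K)) = -1/(3*((1 + t)**2 + K)) = -1/(3*(K + (1 + t)**2)))
D(-21, B) - T(-65, 55) = -1/(3*(-21) + 3*(1 - 131/5)**2) - 1*(-65) = -1/(-63 + 3*(-126/5)**2) + 65 = -1/(-63 + 3*(15876/25)) + 65 = -1/(-63 + 47628/25) + 65 = -1/46053/25 + 65 = -1*25/46053 + 65 = -25/46053 + 65 = 2993420/46053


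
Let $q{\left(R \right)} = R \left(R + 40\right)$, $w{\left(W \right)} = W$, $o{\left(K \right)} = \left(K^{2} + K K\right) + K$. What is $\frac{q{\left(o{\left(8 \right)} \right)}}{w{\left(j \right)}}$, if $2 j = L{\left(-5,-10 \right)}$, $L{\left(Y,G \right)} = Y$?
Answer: $- \frac{47872}{5} \approx -9574.4$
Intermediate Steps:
$o{\left(K \right)} = K + 2 K^{2}$ ($o{\left(K \right)} = \left(K^{2} + K^{2}\right) + K = 2 K^{2} + K = K + 2 K^{2}$)
$j = - \frac{5}{2}$ ($j = \frac{1}{2} \left(-5\right) = - \frac{5}{2} \approx -2.5$)
$q{\left(R \right)} = R \left(40 + R\right)$
$\frac{q{\left(o{\left(8 \right)} \right)}}{w{\left(j \right)}} = \frac{8 \left(1 + 2 \cdot 8\right) \left(40 + 8 \left(1 + 2 \cdot 8\right)\right)}{- \frac{5}{2}} = 8 \left(1 + 16\right) \left(40 + 8 \left(1 + 16\right)\right) \left(- \frac{2}{5}\right) = 8 \cdot 17 \left(40 + 8 \cdot 17\right) \left(- \frac{2}{5}\right) = 136 \left(40 + 136\right) \left(- \frac{2}{5}\right) = 136 \cdot 176 \left(- \frac{2}{5}\right) = 23936 \left(- \frac{2}{5}\right) = - \frac{47872}{5}$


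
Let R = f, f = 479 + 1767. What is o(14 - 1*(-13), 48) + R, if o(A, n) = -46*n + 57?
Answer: 95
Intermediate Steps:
f = 2246
R = 2246
o(A, n) = 57 - 46*n
o(14 - 1*(-13), 48) + R = (57 - 46*48) + 2246 = (57 - 2208) + 2246 = -2151 + 2246 = 95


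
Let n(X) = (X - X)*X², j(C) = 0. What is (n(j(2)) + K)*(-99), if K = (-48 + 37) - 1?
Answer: 1188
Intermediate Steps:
K = -12 (K = -11 - 1 = -12)
n(X) = 0 (n(X) = 0*X² = 0)
(n(j(2)) + K)*(-99) = (0 - 12)*(-99) = -12*(-99) = 1188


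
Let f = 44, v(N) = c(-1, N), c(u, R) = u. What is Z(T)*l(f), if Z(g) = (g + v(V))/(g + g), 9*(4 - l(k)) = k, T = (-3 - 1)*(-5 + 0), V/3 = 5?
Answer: -19/45 ≈ -0.42222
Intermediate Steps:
V = 15 (V = 3*5 = 15)
v(N) = -1
T = 20 (T = -4*(-5) = 20)
l(k) = 4 - k/9
Z(g) = (-1 + g)/(2*g) (Z(g) = (g - 1)/(g + g) = (-1 + g)/((2*g)) = (-1 + g)*(1/(2*g)) = (-1 + g)/(2*g))
Z(T)*l(f) = ((½)*(-1 + 20)/20)*(4 - ⅑*44) = ((½)*(1/20)*19)*(4 - 44/9) = (19/40)*(-8/9) = -19/45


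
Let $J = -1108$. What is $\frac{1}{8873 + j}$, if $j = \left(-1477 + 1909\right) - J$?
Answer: $\frac{1}{10413} \approx 9.6034 \cdot 10^{-5}$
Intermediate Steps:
$j = 1540$ ($j = \left(-1477 + 1909\right) - -1108 = 432 + 1108 = 1540$)
$\frac{1}{8873 + j} = \frac{1}{8873 + 1540} = \frac{1}{10413}$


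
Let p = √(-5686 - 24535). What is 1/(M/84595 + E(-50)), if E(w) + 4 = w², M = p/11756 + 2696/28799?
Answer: 2047424713637172222845830334080/5110372087504099198010378571148557 - 824819819123266820*I*√30221/5110372087504099198010378571148557 ≈ 0.00040064 - 2.8058e-14*I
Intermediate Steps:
p = I*√30221 (p = √(-30221) = I*√30221 ≈ 173.84*I)
M = 2696/28799 + I*√30221/11756 (M = (I*√30221)/11756 + 2696/28799 = (I*√30221)*(1/11756) + 2696*(1/28799) = I*√30221/11756 + 2696/28799 = 2696/28799 + I*√30221/11756 ≈ 0.093614 + 0.014788*I)
E(w) = -4 + w²
1/(M/84595 + E(-50)) = 1/((2696/28799 + I*√30221/11756)/84595 + (-4 + (-50)²)) = 1/((2696/28799 + I*√30221/11756)*(1/84595) + (-4 + 2500)) = 1/((2696/2436251405 + I*√30221/994498820) + 2496) = 1/(6080883509576/2436251405 + I*√30221/994498820)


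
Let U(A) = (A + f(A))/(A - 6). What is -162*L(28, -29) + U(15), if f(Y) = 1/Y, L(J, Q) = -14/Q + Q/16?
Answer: 6799327/31320 ≈ 217.09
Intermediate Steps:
L(J, Q) = -14/Q + Q/16 (L(J, Q) = -14/Q + Q*(1/16) = -14/Q + Q/16)
U(A) = (A + 1/A)/(-6 + A) (U(A) = (A + 1/A)/(A - 6) = (A + 1/A)/(-6 + A))
-162*L(28, -29) + U(15) = -162*(-14/(-29) + (1/16)*(-29)) + (1 + 15²)/(15*(-6 + 15)) = -162*(-14*(-1/29) - 29/16) + (1/15)*(1 + 225)/9 = -162*(14/29 - 29/16) + (1/15)*(⅑)*226 = -162*(-617/464) + 226/135 = 49977/232 + 226/135 = 6799327/31320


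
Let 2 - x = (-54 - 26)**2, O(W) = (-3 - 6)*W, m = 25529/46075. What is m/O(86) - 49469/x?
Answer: 63000093461/8148778425 ≈ 7.7312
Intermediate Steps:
m = 25529/46075 (m = 25529*(1/46075) = 25529/46075 ≈ 0.55408)
O(W) = -9*W
x = -6398 (x = 2 - (-54 - 26)**2 = 2 - 1*(-80)**2 = 2 - 1*6400 = 2 - 6400 = -6398)
m/O(86) - 49469/x = 25529/(46075*((-9*86))) - 49469/(-6398) = (25529/46075)/(-774) - 49469*(-1/6398) = (25529/46075)*(-1/774) + 7067/914 = -25529/35662050 + 7067/914 = 63000093461/8148778425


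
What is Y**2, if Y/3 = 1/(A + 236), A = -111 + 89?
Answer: 9/45796 ≈ 0.00019652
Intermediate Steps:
A = -22
Y = 3/214 (Y = 3/(-22 + 236) = 3/214 ≈ 0.014019)
Y**2 = (3/214)**2 = 9/45796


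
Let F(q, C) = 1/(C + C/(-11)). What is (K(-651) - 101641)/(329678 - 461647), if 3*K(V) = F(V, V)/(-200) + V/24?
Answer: 397045062739/515470914000 ≈ 0.77026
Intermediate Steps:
F(q, C) = 11/(10*C) (F(q, C) = 1/(C + C*(-1/11)) = 1/(C - C/11) = 1/(10*C/11) = 11/(10*C))
K(V) = -11/(6000*V) + V/72 (K(V) = ((11/(10*V))/(-200) + V/24)/3 = ((11/(10*V))*(-1/200) + V*(1/24))/3 = (-11/(2000*V) + V/24)/3 = -11/(6000*V) + V/72)
(K(-651) - 101641)/(329678 - 461647) = ((-11/6000/(-651) + (1/72)*(-651)) - 101641)/(329678 - 461647) = ((-11/6000*(-1/651) - 217/24) - 101641)/(-131969) = ((11/3906000 - 217/24) - 101641)*(-1/131969) = (-35316739/3906000 - 101641)*(-1/131969) = -397045062739/3906000*(-1/131969) = 397045062739/515470914000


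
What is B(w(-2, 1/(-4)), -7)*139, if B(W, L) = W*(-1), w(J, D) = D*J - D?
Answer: -417/4 ≈ -104.25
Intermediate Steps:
w(J, D) = -D + D*J
B(W, L) = -W
B(w(-2, 1/(-4)), -7)*139 = -(-1 - 2)/(-4)*139 = -(-1)*(-3)/4*139 = -1*¾*139 = -¾*139 = -417/4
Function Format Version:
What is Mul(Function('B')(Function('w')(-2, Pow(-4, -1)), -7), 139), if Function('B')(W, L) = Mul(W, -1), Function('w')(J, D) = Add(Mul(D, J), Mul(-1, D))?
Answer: Rational(-417, 4) ≈ -104.25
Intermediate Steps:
Function('w')(J, D) = Add(Mul(-1, D), Mul(D, J))
Function('B')(W, L) = Mul(-1, W)
Mul(Function('B')(Function('w')(-2, Pow(-4, -1)), -7), 139) = Mul(Mul(-1, Mul(Pow(-4, -1), Add(-1, -2))), 139) = Mul(Mul(-1, Mul(Rational(-1, 4), -3)), 139) = Mul(Mul(-1, Rational(3, 4)), 139) = Mul(Rational(-3, 4), 139) = Rational(-417, 4)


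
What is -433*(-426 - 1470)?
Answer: 820968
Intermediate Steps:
-433*(-426 - 1470) = -433*(-1896) = 820968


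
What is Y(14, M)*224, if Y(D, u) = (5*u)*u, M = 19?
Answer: 404320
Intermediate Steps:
Y(D, u) = 5*u²
Y(14, M)*224 = (5*19²)*224 = (5*361)*224 = 1805*224 = 404320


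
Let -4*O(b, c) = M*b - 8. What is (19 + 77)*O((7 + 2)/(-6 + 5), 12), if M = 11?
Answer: 2568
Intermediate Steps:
O(b, c) = 2 - 11*b/4 (O(b, c) = -(11*b - 8)/4 = -(-8 + 11*b)/4 = 2 - 11*b/4)
(19 + 77)*O((7 + 2)/(-6 + 5), 12) = (19 + 77)*(2 - 11*(7 + 2)/(4*(-6 + 5))) = 96*(2 - 99/(4*(-1))) = 96*(2 - 99*(-1)/4) = 96*(2 - 11/4*(-9)) = 96*(2 + 99/4) = 96*(107/4) = 2568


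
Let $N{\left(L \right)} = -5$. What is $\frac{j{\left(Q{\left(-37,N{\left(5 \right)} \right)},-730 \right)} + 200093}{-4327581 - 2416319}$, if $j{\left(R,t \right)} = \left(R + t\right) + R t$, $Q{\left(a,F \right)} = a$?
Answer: $- \frac{56584}{1685975} \approx -0.033562$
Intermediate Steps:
$j{\left(R,t \right)} = R + t + R t$
$\frac{j{\left(Q{\left(-37,N{\left(5 \right)} \right)},-730 \right)} + 200093}{-4327581 - 2416319} = \frac{\left(-37 - 730 - -27010\right) + 200093}{-4327581 - 2416319} = \frac{\left(-37 - 730 + 27010\right) + 200093}{-6743900} = \left(26243 + 200093\right) \left(- \frac{1}{6743900}\right) = 226336 \left(- \frac{1}{6743900}\right) = - \frac{56584}{1685975}$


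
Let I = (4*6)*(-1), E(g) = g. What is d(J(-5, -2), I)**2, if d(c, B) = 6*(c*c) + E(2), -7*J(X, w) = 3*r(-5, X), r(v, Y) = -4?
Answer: 925444/2401 ≈ 385.44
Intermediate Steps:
J(X, w) = 12/7 (J(X, w) = -3*(-4)/7 = -1/7*(-12) = 12/7)
I = -24 (I = 24*(-1) = -24)
d(c, B) = 2 + 6*c**2 (d(c, B) = 6*(c*c) + 2 = 6*c**2 + 2 = 2 + 6*c**2)
d(J(-5, -2), I)**2 = (2 + 6*(12/7)**2)**2 = (2 + 6*(144/49))**2 = (2 + 864/49)**2 = (962/49)**2 = 925444/2401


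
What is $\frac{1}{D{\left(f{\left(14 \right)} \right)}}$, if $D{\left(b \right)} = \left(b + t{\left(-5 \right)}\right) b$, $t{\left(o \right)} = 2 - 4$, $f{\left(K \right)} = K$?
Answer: $\frac{1}{168} \approx 0.0059524$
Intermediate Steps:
$t{\left(o \right)} = -2$
$D{\left(b \right)} = b \left(-2 + b\right)$ ($D{\left(b \right)} = \left(b - 2\right) b = \left(-2 + b\right) b = b \left(-2 + b\right)$)
$\frac{1}{D{\left(f{\left(14 \right)} \right)}} = \frac{1}{14 \left(-2 + 14\right)} = \frac{1}{14 \cdot 12} = \frac{1}{168}$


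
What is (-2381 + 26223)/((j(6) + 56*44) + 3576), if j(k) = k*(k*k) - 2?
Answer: 11921/3127 ≈ 3.8123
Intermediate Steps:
j(k) = -2 + k³ (j(k) = k*k² - 2 = k³ - 2 = -2 + k³)
(-2381 + 26223)/((j(6) + 56*44) + 3576) = (-2381 + 26223)/(((-2 + 6³) + 56*44) + 3576) = 23842/(((-2 + 216) + 2464) + 3576) = 23842/((214 + 2464) + 3576) = 23842/(2678 + 3576) = 23842/6254 = 23842*(1/6254) = 11921/3127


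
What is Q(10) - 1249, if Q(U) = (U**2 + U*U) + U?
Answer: -1039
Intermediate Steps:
Q(U) = U + 2*U**2 (Q(U) = (U**2 + U**2) + U = 2*U**2 + U = U + 2*U**2)
Q(10) - 1249 = 10*(1 + 2*10) - 1249 = 10*(1 + 20) - 1249 = 10*21 - 1249 = 210 - 1249 = -1039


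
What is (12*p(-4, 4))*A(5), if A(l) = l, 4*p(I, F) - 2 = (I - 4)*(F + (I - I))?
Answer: -450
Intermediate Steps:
p(I, F) = ½ + F*(-4 + I)/4 (p(I, F) = ½ + ((I - 4)*(F + (I - I)))/4 = ½ + ((-4 + I)*(F + 0))/4 = ½ + ((-4 + I)*F)/4 = ½ + (F*(-4 + I))/4 = ½ + F*(-4 + I)/4)
(12*p(-4, 4))*A(5) = (12*(½ - 1*4 + (¼)*4*(-4)))*5 = (12*(½ - 4 - 4))*5 = (12*(-15/2))*5 = -90*5 = -450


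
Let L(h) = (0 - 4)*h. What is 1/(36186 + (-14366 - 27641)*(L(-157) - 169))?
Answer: -1/19245027 ≈ -5.1961e-8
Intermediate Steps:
L(h) = -4*h
1/(36186 + (-14366 - 27641)*(L(-157) - 169)) = 1/(36186 + (-14366 - 27641)*(-4*(-157) - 169)) = 1/(36186 - 42007*(628 - 169)) = 1/(36186 - 42007*459) = 1/(36186 - 19281213) = 1/(-19245027) = -1/19245027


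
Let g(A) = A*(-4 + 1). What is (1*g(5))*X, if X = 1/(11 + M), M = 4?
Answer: -1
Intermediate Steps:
X = 1/15 (X = 1/(11 + 4) = 1/15 ≈ 0.066667)
g(A) = -3*A (g(A) = A*(-3) = -3*A)
(1*g(5))*X = (1*(-3*5))*(1/15) = (1*(-15))*(1/15) = -15*1/15 = -1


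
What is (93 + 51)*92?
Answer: 13248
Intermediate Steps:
(93 + 51)*92 = 144*92 = 13248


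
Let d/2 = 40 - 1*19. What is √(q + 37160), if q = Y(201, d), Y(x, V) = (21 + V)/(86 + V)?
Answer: √9513086/16 ≈ 192.77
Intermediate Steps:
d = 42 (d = 2*(40 - 1*19) = 2*(40 - 19) = 2*21 = 42)
Y(x, V) = (21 + V)/(86 + V)
q = 63/128 (q = (21 + 42)/(86 + 42) = 63/128 ≈ 0.49219)
√(q + 37160) = √(63/128 + 37160) = √(4756543/128) = √9513086/16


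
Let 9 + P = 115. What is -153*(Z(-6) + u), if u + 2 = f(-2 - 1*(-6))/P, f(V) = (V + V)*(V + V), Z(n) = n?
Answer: 59976/53 ≈ 1131.6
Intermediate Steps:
P = 106 (P = -9 + 115 = 106)
f(V) = 4*V² (f(V) = (2*V)*(2*V) = 4*V²)
u = -74/53 (u = -2 + (4*(-2 - 1*(-6))²)/106 = -2 + (4*(-2 + 6)²)*(1/106) = -2 + (4*4²)*(1/106) = -2 + (4*16)*(1/106) = -2 + 64*(1/106) = -2 + 32/53 = -74/53 ≈ -1.3962)
-153*(Z(-6) + u) = -153*(-6 - 74/53) = -153*(-392/53) = 59976/53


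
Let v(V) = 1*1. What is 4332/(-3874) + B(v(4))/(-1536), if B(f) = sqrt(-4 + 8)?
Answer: -1665425/1487616 ≈ -1.1195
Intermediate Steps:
v(V) = 1
B(f) = 2 (B(f) = sqrt(4) = 2)
4332/(-3874) + B(v(4))/(-1536) = 4332/(-3874) + 2/(-1536) = 4332*(-1/3874) + 2*(-1/1536) = -2166/1937 - 1/768 = -1665425/1487616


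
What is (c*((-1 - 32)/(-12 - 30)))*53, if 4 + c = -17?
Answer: -1749/2 ≈ -874.50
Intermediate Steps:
c = -21 (c = -4 - 17 = -21)
(c*((-1 - 32)/(-12 - 30)))*53 = -21*(-1 - 32)/(-12 - 30)*53 = -(-693)/(-42)*53 = -(-693)*(-1)/42*53 = -21*11/14*53 = -33/2*53 = -1749/2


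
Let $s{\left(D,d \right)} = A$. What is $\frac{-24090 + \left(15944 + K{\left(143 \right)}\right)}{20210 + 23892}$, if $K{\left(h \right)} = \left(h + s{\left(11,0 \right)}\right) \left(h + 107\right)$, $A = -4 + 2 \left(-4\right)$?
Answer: $\frac{12302}{22051} \approx 0.55789$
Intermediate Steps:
$A = -12$ ($A = -4 - 8 = -12$)
$s{\left(D,d \right)} = -12$
$K{\left(h \right)} = \left(-12 + h\right) \left(107 + h\right)$ ($K{\left(h \right)} = \left(h - 12\right) \left(h + 107\right) = \left(-12 + h\right) \left(107 + h\right)$)
$\frac{-24090 + \left(15944 + K{\left(143 \right)}\right)}{20210 + 23892} = \frac{-24090 + \left(15944 + \left(-1284 + 143^{2} + 95 \cdot 143\right)\right)}{20210 + 23892} = \frac{-24090 + \left(15944 + \left(-1284 + 20449 + 13585\right)\right)}{44102} = \left(-24090 + \left(15944 + 32750\right)\right) \frac{1}{44102} = \left(-24090 + 48694\right) \frac{1}{44102} = 24604 \cdot \frac{1}{44102} = \frac{12302}{22051}$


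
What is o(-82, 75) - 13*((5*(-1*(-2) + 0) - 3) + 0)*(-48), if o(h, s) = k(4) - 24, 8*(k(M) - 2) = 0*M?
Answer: 4346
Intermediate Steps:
k(M) = 2 (k(M) = 2 + (0*M)/8 = 2 + (1/8)*0 = 2 + 0 = 2)
o(h, s) = -22 (o(h, s) = 2 - 24 = -22)
o(-82, 75) - 13*((5*(-1*(-2) + 0) - 3) + 0)*(-48) = -22 - 13*((5*(-1*(-2) + 0) - 3) + 0)*(-48) = -22 - 13*((5*(2 + 0) - 3) + 0)*(-48) = -22 - 13*((5*2 - 3) + 0)*(-48) = -22 - 13*((10 - 3) + 0)*(-48) = -22 - 13*(7 + 0)*(-48) = -22 - 91*(-48) = -22 - 13*(-336) = -22 + 4368 = 4346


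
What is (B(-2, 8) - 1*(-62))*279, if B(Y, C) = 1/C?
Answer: 138663/8 ≈ 17333.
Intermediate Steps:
(B(-2, 8) - 1*(-62))*279 = (1/8 - 1*(-62))*279 = (⅛ + 62)*279 = (497/8)*279 = 138663/8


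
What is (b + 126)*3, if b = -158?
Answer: -96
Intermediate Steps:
(b + 126)*3 = (-158 + 126)*3 = -32*3 = -96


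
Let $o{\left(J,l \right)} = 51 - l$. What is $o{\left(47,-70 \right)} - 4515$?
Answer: $-4394$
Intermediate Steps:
$o{\left(47,-70 \right)} - 4515 = \left(51 - -70\right) - 4515 = \left(51 + 70\right) - 4515 = 121 - 4515 = -4394$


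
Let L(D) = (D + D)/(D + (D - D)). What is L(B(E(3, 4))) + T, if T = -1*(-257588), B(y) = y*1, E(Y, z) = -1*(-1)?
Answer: 257590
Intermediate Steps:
E(Y, z) = 1
B(y) = y
T = 257588
L(D) = 2 (L(D) = (2*D)/(D + 0) = (2*D)/D = 2)
L(B(E(3, 4))) + T = 2 + 257588 = 257590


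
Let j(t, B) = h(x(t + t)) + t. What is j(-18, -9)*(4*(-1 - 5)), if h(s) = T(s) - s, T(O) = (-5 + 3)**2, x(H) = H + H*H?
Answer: 30576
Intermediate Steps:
x(H) = H + H**2
T(O) = 4 (T(O) = (-2)**2 = 4)
h(s) = 4 - s
j(t, B) = 4 + t - 2*t*(1 + 2*t) (j(t, B) = (4 - (t + t)*(1 + (t + t))) + t = (4 - 2*t*(1 + 2*t)) + t = 4 + t - 2*t*(1 + 2*t))
j(-18, -9)*(4*(-1 - 5)) = (4 - 1*(-18) - 4*(-18)**2)*(4*(-1 - 5)) = (4 + 18 - 4*324)*(4*(-6)) = (4 + 18 - 1296)*(-24) = -1274*(-24) = 30576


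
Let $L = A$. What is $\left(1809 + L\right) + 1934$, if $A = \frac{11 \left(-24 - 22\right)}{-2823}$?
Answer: $\frac{10566995}{2823} \approx 3743.2$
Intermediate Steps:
$A = \frac{506}{2823}$ ($A = 11 \left(-46\right) \left(- \frac{1}{2823}\right) = \left(-506\right) \left(- \frac{1}{2823}\right) = \frac{506}{2823} \approx 0.17924$)
$L = \frac{506}{2823} \approx 0.17924$
$\left(1809 + L\right) + 1934 = \left(1809 + \frac{506}{2823}\right) + 1934 = \frac{5107313}{2823} + 1934 = \frac{10566995}{2823}$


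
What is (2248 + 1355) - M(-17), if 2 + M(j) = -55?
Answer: 3660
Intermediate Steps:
M(j) = -57 (M(j) = -2 - 55 = -57)
(2248 + 1355) - M(-17) = (2248 + 1355) - 1*(-57) = 3603 + 57 = 3660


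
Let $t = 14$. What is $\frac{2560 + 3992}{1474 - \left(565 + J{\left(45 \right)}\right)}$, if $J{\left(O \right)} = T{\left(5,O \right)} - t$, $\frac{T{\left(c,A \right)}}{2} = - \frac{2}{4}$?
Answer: $\frac{78}{11} \approx 7.0909$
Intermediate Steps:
$T{\left(c,A \right)} = -1$ ($T{\left(c,A \right)} = 2 \left(- \frac{2}{4}\right) = 2 \left(\left(-2\right) \frac{1}{4}\right) = 2 \left(- \frac{1}{2}\right) = -1$)
$J{\left(O \right)} = -15$ ($J{\left(O \right)} = -1 - 14 = -15$)
$\frac{2560 + 3992}{1474 - \left(565 + J{\left(45 \right)}\right)} = \frac{2560 + 3992}{1474 - 550} = \frac{6552}{1474 + \left(-565 + 15\right)} = \frac{6552}{1474 - 550} = \frac{6552}{924} = 6552 \cdot \frac{1}{924} = \frac{78}{11}$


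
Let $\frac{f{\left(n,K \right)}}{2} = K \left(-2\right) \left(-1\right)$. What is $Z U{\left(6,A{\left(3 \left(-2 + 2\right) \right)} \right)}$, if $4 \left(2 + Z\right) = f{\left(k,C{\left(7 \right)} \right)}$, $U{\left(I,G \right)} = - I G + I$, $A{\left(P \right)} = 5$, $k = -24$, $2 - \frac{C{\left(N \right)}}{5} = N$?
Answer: $648$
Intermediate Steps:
$C{\left(N \right)} = 10 - 5 N$
$f{\left(n,K \right)} = 4 K$ ($f{\left(n,K \right)} = 2 K \left(-2\right) \left(-1\right) = 2 - 2 K \left(-1\right) = 2 \cdot 2 K = 4 K$)
$U{\left(I,G \right)} = I - G I$ ($U{\left(I,G \right)} = - G I + I = I - G I$)
$Z = -27$ ($Z = -2 + \frac{4 \left(10 - 35\right)}{4} = -2 + \frac{4 \left(-25\right)}{4} = -2 + \frac{1}{4} \left(-100\right) = -2 - 25 = -27$)
$Z U{\left(6,A{\left(3 \left(-2 + 2\right) \right)} \right)} = - 27 \cdot 6 \left(1 - 5\right) = - 27 \cdot 6 \left(-4\right) = \left(-27\right) \left(-24\right) = 648$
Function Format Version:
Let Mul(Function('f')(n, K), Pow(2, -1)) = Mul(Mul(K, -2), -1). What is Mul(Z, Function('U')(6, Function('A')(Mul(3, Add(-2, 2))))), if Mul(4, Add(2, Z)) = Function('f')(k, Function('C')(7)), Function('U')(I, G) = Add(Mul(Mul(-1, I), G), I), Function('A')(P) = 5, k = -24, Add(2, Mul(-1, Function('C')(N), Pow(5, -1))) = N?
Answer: 648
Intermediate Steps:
Function('C')(N) = Add(10, Mul(-5, N))
Function('f')(n, K) = Mul(4, K) (Function('f')(n, K) = Mul(2, Mul(Mul(K, -2), -1)) = Mul(2, Mul(Mul(-2, K), -1)) = Mul(2, Mul(2, K)) = Mul(4, K))
Function('U')(I, G) = Add(I, Mul(-1, G, I)) (Function('U')(I, G) = Add(Mul(-1, G, I), I) = Add(I, Mul(-1, G, I)))
Z = -27 (Z = Add(-2, Mul(Rational(1, 4), Mul(4, Add(10, Mul(-5, 7))))) = Add(-2, Mul(Rational(1, 4), Mul(4, Add(10, -35)))) = Add(-2, Mul(Rational(1, 4), Mul(4, -25))) = Add(-2, Mul(Rational(1, 4), -100)) = Add(-2, -25) = -27)
Mul(Z, Function('U')(6, Function('A')(Mul(3, Add(-2, 2))))) = Mul(-27, Mul(6, Add(1, Mul(-1, 5)))) = Mul(-27, Mul(6, Add(1, -5))) = Mul(-27, Mul(6, -4)) = Mul(-27, -24) = 648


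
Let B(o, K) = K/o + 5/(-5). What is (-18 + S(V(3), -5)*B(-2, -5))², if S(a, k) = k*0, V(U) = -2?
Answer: 324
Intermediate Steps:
B(o, K) = -1 + K/o (B(o, K) = K/o + 5*(-⅕) = K/o - 1 = -1 + K/o)
S(a, k) = 0
(-18 + S(V(3), -5)*B(-2, -5))² = (-18 + 0*((-5 - 1*(-2))/(-2)))² = (-18 + 0*(-(-5 + 2)/2))² = (-18 + 0*(-½*(-3)))² = (-18 + 0*(3/2))² = (-18 + 0)² = (-18)² = 324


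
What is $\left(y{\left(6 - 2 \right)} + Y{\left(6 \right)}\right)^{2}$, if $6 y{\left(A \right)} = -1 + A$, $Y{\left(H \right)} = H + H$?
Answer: $\frac{625}{4} \approx 156.25$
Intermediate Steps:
$Y{\left(H \right)} = 2 H$
$y{\left(A \right)} = - \frac{1}{6} + \frac{A}{6}$ ($y{\left(A \right)} = \frac{-1 + A}{6} = - \frac{1}{6} + \frac{A}{6}$)
$\left(y{\left(6 - 2 \right)} + Y{\left(6 \right)}\right)^{2} = \left(\left(- \frac{1}{6} + \frac{6 - 2}{6}\right) + 2 \cdot 6\right)^{2} = \left(\left(- \frac{1}{6} + \frac{1}{6} \cdot 4\right) + 12\right)^{2} = \left(\left(- \frac{1}{6} + \frac{2}{3}\right) + 12\right)^{2} = \left(\frac{1}{2} + 12\right)^{2} = \left(\frac{25}{2}\right)^{2} = \frac{625}{4}$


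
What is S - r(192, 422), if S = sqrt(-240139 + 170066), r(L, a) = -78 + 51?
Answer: 27 + I*sqrt(70073) ≈ 27.0 + 264.71*I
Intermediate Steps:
r(L, a) = -27
S = I*sqrt(70073) (S = sqrt(-70073) = I*sqrt(70073) ≈ 264.71*I)
S - r(192, 422) = I*sqrt(70073) - 1*(-27) = I*sqrt(70073) + 27 = 27 + I*sqrt(70073)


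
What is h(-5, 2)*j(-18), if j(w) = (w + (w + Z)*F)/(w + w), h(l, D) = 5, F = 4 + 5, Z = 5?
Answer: 75/4 ≈ 18.750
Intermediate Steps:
F = 9
j(w) = (45 + 10*w)/(2*w) (j(w) = (w + (w + 5)*9)/(w + w) = (w + (5 + w)*9)/((2*w)) = (w + (45 + 9*w))*(1/(2*w)) = (45 + 10*w)*(1/(2*w)) = (45 + 10*w)/(2*w))
h(-5, 2)*j(-18) = 5*(5 + (45/2)/(-18)) = 5*(5 + (45/2)*(-1/18)) = 5*(5 - 5/4) = 5*(15/4) = 75/4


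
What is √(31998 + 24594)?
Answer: 12*√393 ≈ 237.89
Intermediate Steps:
√(31998 + 24594) = √56592 = 12*√393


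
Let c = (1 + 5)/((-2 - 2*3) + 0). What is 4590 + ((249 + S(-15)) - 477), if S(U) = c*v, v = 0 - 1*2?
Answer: 8727/2 ≈ 4363.5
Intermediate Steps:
c = -¾ (c = 6/((-2 - 6) + 0) = 6/(-8 + 0) = 6/(-8) = 6*(-⅛) = -¾ ≈ -0.75000)
v = -2 (v = 0 - 2 = -2)
S(U) = 3/2 (S(U) = -¾*(-2) = 3/2)
4590 + ((249 + S(-15)) - 477) = 4590 + ((249 + 3/2) - 477) = 4590 + (501/2 - 477) = 4590 - 453/2 = 8727/2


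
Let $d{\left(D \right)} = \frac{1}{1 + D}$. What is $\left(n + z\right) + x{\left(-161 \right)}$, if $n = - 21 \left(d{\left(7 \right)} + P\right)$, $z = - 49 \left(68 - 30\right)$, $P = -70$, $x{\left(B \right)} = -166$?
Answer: $- \frac{4485}{8} \approx -560.63$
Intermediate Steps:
$z = -1862$ ($z = \left(-49\right) 38 = -1862$)
$n = \frac{11739}{8}$ ($n = - 21 \left(\frac{1}{1 + 7} - 70\right) = - 21 \left(\frac{1}{8} - 70\right) = \left(-21\right) \left(- \frac{559}{8}\right) = \frac{11739}{8} \approx 1467.4$)
$\left(n + z\right) + x{\left(-161 \right)} = \left(\frac{11739}{8} - 1862\right) - 166 = - \frac{3157}{8} - 166 = - \frac{4485}{8}$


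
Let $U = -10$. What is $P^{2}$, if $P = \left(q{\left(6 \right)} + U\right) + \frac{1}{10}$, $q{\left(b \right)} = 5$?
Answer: $\frac{2401}{100} \approx 24.01$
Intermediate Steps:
$P = - \frac{49}{10}$ ($P = \left(5 - 10\right) + \frac{1}{10} = -5 + \frac{1}{10} = - \frac{49}{10} \approx -4.9$)
$P^{2} = \left(- \frac{49}{10}\right)^{2} = \frac{2401}{100}$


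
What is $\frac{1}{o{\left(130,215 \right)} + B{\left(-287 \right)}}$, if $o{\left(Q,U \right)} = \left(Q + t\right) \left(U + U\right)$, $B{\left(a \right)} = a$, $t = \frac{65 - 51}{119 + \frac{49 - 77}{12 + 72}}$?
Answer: $\frac{89}{4954072} \approx 1.7965 \cdot 10^{-5}$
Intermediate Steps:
$t = \frac{21}{178}$ ($t = \frac{14}{119 - \frac{28}{84}} = \frac{14}{119 - \frac{1}{3}} = \frac{14}{\frac{356}{3}} = 14 \cdot \frac{3}{356} = \frac{21}{178} \approx 0.11798$)
$o{\left(Q,U \right)} = 2 U \left(\frac{21}{178} + Q\right)$ ($o{\left(Q,U \right)} = \left(Q + \frac{21}{178}\right) \left(U + U\right) = \left(\frac{21}{178} + Q\right) 2 U = 2 U \left(\frac{21}{178} + Q\right)$)
$\frac{1}{o{\left(130,215 \right)} + B{\left(-287 \right)}} = \frac{1}{\frac{1}{89} \cdot 215 \left(21 + 178 \cdot 130\right) - 287} = \frac{1}{\frac{1}{89} \cdot 215 \left(21 + 23140\right) - 287} = \frac{1}{\frac{1}{89} \cdot 215 \cdot 23161 - 287} = \frac{1}{\frac{4979615}{89} - 287} = \frac{1}{\frac{4954072}{89}} = \frac{89}{4954072}$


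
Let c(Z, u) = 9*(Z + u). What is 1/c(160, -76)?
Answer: 1/756 ≈ 0.0013228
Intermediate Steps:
c(Z, u) = 9*Z + 9*u
1/c(160, -76) = 1/(9*160 + 9*(-76)) = 1/(1440 - 684) = 1/756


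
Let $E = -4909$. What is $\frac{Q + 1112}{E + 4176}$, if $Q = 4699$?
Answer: $- \frac{5811}{733} \approx -7.9277$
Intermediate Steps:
$\frac{Q + 1112}{E + 4176} = \frac{4699 + 1112}{-4909 + 4176} = \frac{5811}{-733} = 5811 \left(- \frac{1}{733}\right) = - \frac{5811}{733}$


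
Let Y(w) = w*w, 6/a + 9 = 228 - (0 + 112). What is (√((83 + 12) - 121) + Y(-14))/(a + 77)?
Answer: 20972/8245 + 107*I*√26/8245 ≈ 2.5436 + 0.066173*I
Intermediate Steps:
a = 6/107 (a = 6/(-9 + (228 - (0 + 112))) = 6/(-9 + (228 - 1*112)) = 6/(-9 + (228 - 112)) = 6/(-9 + 116) = 6/107 ≈ 0.056075)
Y(w) = w²
(√((83 + 12) - 121) + Y(-14))/(a + 77) = (√((83 + 12) - 121) + (-14)²)/(6/107 + 77) = (√(95 - 121) + 196)/(8245/107) = (√(-26) + 196)*(107/8245) = (I*√26 + 196)*(107/8245) = (196 + I*√26)*(107/8245) = 20972/8245 + 107*I*√26/8245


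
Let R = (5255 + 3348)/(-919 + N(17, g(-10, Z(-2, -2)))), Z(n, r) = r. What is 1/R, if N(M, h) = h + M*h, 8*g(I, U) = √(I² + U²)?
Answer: -919/8603 + 9*√26/17206 ≈ -0.10416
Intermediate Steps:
g(I, U) = √(I² + U²)/8
R = 8603/(-919 + 9*√26/2) (R = (5255 + 3348)/(-919 + (√((-10)² + (-2)²)/8)*(1 + 17)) = 8603/(-919 + (√(100 + 4)/8)*18) = 8603/(-919 + (√104/8)*18) = 8603/(-919 + ((2*√26)/8)*18) = 8603/(-919 + (√26/4)*18) = 8603/(-919 + 9*√26/2) ≈ -9.6010)
1/R = 1/(-15812314/1688069 - 77427*√26/1688069)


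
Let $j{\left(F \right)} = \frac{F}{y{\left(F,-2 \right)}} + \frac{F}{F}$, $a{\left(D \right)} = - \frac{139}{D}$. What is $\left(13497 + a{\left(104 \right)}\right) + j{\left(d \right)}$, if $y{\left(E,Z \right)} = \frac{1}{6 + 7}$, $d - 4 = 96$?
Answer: $\frac{1538853}{104} \approx 14797.0$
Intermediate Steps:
$d = 100$ ($d = 4 + 96 = 100$)
$y{\left(E,Z \right)} = \frac{1}{13}$
$j{\left(F \right)} = 1 + 13 F$ ($j{\left(F \right)} = F \frac{1}{\frac{1}{13}} + \frac{F}{F} = F 13 + 1 = 13 F + 1 = 1 + 13 F$)
$\left(13497 + a{\left(104 \right)}\right) + j{\left(d \right)} = \left(13497 - \frac{139}{104}\right) + \left(1 + 13 \cdot 100\right) = \left(13497 - \frac{139}{104}\right) + \left(1 + 1300\right) = \left(13497 - \frac{139}{104}\right) + 1301 = \frac{1403549}{104} + 1301 = \frac{1538853}{104}$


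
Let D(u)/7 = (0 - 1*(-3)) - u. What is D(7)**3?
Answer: -21952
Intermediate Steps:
D(u) = 21 - 7*u (D(u) = 7*((0 - 1*(-3)) - u) = 7*((0 + 3) - u) = 7*(3 - u) = 21 - 7*u)
D(7)**3 = (21 - 7*7)**3 = (21 - 49)**3 = (-28)**3 = -21952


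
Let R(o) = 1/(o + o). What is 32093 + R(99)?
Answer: 6354415/198 ≈ 32093.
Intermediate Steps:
R(o) = 1/(2*o)
32093 + R(99) = 32093 + (1/2)/99 = 32093 + (1/2)*(1/99) = 32093 + 1/198 = 6354415/198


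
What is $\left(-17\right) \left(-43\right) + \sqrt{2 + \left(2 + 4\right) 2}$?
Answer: $731 + \sqrt{14} \approx 734.74$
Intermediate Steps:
$\left(-17\right) \left(-43\right) + \sqrt{2 + \left(2 + 4\right) 2} = 731 + \sqrt{2 + 6 \cdot 2} = 731 + \sqrt{2 + 12} = 731 + \sqrt{14}$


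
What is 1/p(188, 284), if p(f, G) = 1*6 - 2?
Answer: ¼ ≈ 0.25000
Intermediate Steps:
p(f, G) = 4 (p(f, G) = 6 - 2 = 4)
1/p(188, 284) = 1/4 = ¼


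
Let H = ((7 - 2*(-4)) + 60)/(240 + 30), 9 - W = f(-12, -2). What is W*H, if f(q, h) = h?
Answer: 55/18 ≈ 3.0556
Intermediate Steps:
W = 11 (W = 9 - 1*(-2) = 9 + 2 = 11)
H = 5/18 (H = ((7 + 8) + 60)/270 = (15 + 60)*(1/270) = 75*(1/270) = 5/18 ≈ 0.27778)
W*H = 11*(5/18) = 55/18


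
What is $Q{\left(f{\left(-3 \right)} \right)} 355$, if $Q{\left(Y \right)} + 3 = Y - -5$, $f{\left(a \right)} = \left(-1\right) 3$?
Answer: $-355$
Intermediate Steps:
$f{\left(a \right)} = -3$
$Q{\left(Y \right)} = 2 + Y$ ($Q{\left(Y \right)} = -3 + \left(Y - -5\right) = -3 + \left(Y + 5\right) = -3 + \left(5 + Y\right) = 2 + Y$)
$Q{\left(f{\left(-3 \right)} \right)} 355 = \left(2 - 3\right) 355 = \left(-1\right) 355 = -355$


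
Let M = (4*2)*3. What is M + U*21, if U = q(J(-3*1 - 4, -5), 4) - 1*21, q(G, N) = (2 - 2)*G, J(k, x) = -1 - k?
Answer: -417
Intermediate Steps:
q(G, N) = 0 (q(G, N) = 0*G = 0)
M = 24 (M = 8*3 = 24)
U = -21 (U = 0 - 1*21 = 0 - 21 = -21)
M + U*21 = 24 - 21*21 = 24 - 441 = -417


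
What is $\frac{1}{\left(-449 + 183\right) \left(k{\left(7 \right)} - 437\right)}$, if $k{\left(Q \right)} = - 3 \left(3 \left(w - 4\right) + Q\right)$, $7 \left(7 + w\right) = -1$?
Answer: $\frac{1}{95152} \approx 1.0509 \cdot 10^{-5}$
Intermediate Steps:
$w = - \frac{50}{7}$ ($w = -7 + \frac{1}{7} \left(-1\right) = -7 - \frac{1}{7} = - \frac{50}{7} \approx -7.1429$)
$k{\left(Q \right)} = \frac{702}{7} - 3 Q$ ($k{\left(Q \right)} = - 3 \left(3 \left(- \frac{50}{7} - 4\right) + Q\right) = - 3 \left(3 \left(- \frac{78}{7}\right) + Q\right) = - 3 \left(- \frac{234}{7} + Q\right) = \frac{702}{7} - 3 Q$)
$\frac{1}{\left(-449 + 183\right) \left(k{\left(7 \right)} - 437\right)} = \frac{1}{\left(-449 + 183\right) \left(\left(\frac{702}{7} - 21\right) - 437\right)} = \frac{1}{\left(-266\right) \left(\left(\frac{702}{7} - 21\right) - 437\right)} = \frac{1}{\left(-266\right) \left(\frac{555}{7} - 437\right)} = \frac{1}{\left(-266\right) \left(- \frac{2504}{7}\right)} = \frac{1}{95152}$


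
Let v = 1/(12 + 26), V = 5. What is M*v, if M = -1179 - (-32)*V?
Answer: -1019/38 ≈ -26.816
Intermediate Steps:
v = 1/38 ≈ 0.026316
M = -1019 (M = -1179 - (-32)*5 = -1179 - 1*(-160) = -1179 + 160 = -1019)
M*v = -1019*1/38 = -1019/38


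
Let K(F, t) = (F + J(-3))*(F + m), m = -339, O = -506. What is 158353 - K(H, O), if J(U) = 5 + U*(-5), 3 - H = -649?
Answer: -51983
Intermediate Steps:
H = 652 (H = 3 - 1*(-649) = 3 + 649 = 652)
J(U) = 5 - 5*U
K(F, t) = (-339 + F)*(20 + F) (K(F, t) = (F + (5 - 5*(-3)))*(F - 339) = (F + (5 + 15))*(-339 + F) = (F + 20)*(-339 + F) = (20 + F)*(-339 + F) = (-339 + F)*(20 + F))
158353 - K(H, O) = 158353 - (-6780 + 652² - 319*652) = 158353 - (-6780 + 425104 - 207988) = 158353 - 1*210336 = 158353 - 210336 = -51983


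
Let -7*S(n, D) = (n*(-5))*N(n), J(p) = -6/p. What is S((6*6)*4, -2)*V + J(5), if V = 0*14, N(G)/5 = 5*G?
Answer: -6/5 ≈ -1.2000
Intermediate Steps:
N(G) = 25*G (N(G) = 5*(5*G) = 25*G)
V = 0
S(n, D) = 125*n**2/7 (S(n, D) = -n*(-5)*25*n/7 = -(-5*n)*25*n/7 = -(-125)*n**2/7 = 125*n**2/7)
S((6*6)*4, -2)*V + J(5) = (125*((6*6)*4)**2/7)*0 - 6/5 = (125*(36*4)**2/7)*0 - 6*1/5 = ((125/7)*144**2)*0 - 6/5 = ((125/7)*20736)*0 - 6/5 = (2592000/7)*0 - 6/5 = 0 - 6/5 = -6/5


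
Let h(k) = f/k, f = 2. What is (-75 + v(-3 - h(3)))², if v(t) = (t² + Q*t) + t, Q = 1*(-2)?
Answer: 271441/81 ≈ 3351.1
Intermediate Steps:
h(k) = 2/k
Q = -2
v(t) = t² - t (v(t) = (t² - 2*t) + t = t² - t)
(-75 + v(-3 - h(3)))² = (-75 + (-3 - 2/3)*(-1 + (-3 - 2/3)))² = (-75 + (-3 - 1*⅔)*(-1 + (-3 - 1*⅔)))² = (-75 + (-3 - ⅔)*(-1 + (-3 - ⅔)))² = (-75 - 11*(-1 - 11/3)/3)² = (-75 - 11/3*(-14/3))² = (-75 + 154/9)² = (-521/9)² = 271441/81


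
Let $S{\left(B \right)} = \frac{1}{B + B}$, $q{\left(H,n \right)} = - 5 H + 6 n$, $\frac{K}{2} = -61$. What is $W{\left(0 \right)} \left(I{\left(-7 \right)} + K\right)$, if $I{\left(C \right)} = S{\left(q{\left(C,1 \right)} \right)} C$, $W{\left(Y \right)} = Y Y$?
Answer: $0$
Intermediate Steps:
$K = -122$ ($K = 2 \left(-61\right) = -122$)
$W{\left(Y \right)} = Y^{2}$
$S{\left(B \right)} = \frac{1}{2 B}$
$I{\left(C \right)} = \frac{C}{2 \left(6 - 5 C\right)}$ ($I{\left(C \right)} = \frac{1}{2 \left(- 5 C + 6 \cdot 1\right)} C = \frac{1}{2 \left(- 5 C + 6\right)} C = \frac{1}{2 \left(6 - 5 C\right)} C = \frac{C}{2 \left(6 - 5 C\right)}$)
$W{\left(0 \right)} \left(I{\left(-7 \right)} + K\right) = 0^{2} \left(\left(-1\right) \left(-7\right) \frac{1}{-12 + 10 \left(-7\right)} - 122\right) = 0 \left(\left(-1\right) \left(-7\right) \frac{1}{-12 - 70} - 122\right) = 0 \left(\left(-1\right) \left(-7\right) \frac{1}{-82} - 122\right) = 0 \left(\left(-1\right) \left(-7\right) \left(- \frac{1}{82}\right) - 122\right) = 0 \left(- \frac{7}{82} - 122\right) = 0 \left(- \frac{10011}{82}\right) = 0$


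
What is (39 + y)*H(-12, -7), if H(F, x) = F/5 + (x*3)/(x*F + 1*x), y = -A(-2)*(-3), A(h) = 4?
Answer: -7497/55 ≈ -136.31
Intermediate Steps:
y = 12 (y = -1*4*(-3) = -4*(-3) = 12)
H(F, x) = F/5 + 3*x/(x + F*x) (H(F, x) = F*(⅕) + (3*x)/(F*x + x) = F/5 + (3*x)/(x + F*x) = F/5 + 3*x/(x + F*x))
(39 + y)*H(-12, -7) = (39 + 12)*((15 - 12 + (-12)²)/(5*(1 - 12))) = 51*((⅕)*(15 - 12 + 144)/(-11)) = 51*((⅕)*(-1/11)*147) = 51*(-147/55) = -7497/55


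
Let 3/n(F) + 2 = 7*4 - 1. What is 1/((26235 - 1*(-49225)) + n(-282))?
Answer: 25/1886503 ≈ 1.3252e-5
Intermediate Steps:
n(F) = 3/25 (n(F) = 3/(-2 + (7*4 - 1)) = 3/(-2 + (28 - 1)) = 3/(-2 + 27) = 3/25)
1/((26235 - 1*(-49225)) + n(-282)) = 1/((26235 - 1*(-49225)) + 3/25) = 1/((26235 + 49225) + 3/25) = 1/(75460 + 3/25) = 1/(1886503/25) = 25/1886503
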